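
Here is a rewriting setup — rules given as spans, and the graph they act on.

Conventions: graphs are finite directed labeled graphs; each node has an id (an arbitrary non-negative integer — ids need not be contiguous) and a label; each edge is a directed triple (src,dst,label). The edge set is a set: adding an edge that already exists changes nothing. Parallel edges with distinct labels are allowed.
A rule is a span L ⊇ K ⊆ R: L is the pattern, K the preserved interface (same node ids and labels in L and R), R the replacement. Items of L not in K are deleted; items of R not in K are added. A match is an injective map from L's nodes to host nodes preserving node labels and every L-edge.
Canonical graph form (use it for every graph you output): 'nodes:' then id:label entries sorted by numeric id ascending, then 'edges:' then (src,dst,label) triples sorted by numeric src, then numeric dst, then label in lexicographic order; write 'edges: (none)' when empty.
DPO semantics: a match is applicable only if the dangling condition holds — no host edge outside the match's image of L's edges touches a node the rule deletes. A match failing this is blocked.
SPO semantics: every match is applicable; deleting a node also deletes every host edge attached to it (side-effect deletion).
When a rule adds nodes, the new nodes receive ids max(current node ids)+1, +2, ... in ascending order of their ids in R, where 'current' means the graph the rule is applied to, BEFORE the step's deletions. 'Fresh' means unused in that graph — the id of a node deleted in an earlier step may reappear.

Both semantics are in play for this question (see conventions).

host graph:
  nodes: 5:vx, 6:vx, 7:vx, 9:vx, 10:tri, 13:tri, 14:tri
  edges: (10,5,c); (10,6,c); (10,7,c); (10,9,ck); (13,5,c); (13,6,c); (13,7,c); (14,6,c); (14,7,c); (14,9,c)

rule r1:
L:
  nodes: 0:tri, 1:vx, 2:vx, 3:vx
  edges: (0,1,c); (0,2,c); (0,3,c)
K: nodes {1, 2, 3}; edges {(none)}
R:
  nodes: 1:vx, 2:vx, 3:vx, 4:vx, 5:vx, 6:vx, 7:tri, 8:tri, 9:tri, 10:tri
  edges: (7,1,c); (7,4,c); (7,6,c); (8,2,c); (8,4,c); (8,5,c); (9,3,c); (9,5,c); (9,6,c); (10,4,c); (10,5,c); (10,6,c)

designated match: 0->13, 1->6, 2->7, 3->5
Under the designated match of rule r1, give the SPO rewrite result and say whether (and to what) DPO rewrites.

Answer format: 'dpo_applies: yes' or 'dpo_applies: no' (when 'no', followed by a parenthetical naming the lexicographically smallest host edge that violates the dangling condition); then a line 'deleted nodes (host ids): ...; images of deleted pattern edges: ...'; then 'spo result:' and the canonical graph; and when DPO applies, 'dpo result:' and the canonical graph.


dpo_applies: yes
deleted nodes (host ids): 13; images of deleted pattern edges: (13,5,c); (13,6,c); (13,7,c)
spo result:
nodes: 5:vx, 6:vx, 7:vx, 9:vx, 10:tri, 14:tri, 15:vx, 16:vx, 17:vx, 18:tri, 19:tri, 20:tri, 21:tri
edges: (10,5,c); (10,6,c); (10,7,c); (10,9,ck); (14,6,c); (14,7,c); (14,9,c); (18,6,c); (18,15,c); (18,17,c); (19,7,c); (19,15,c); (19,16,c); (20,5,c); (20,16,c); (20,17,c); (21,15,c); (21,16,c); (21,17,c)
dpo result:
nodes: 5:vx, 6:vx, 7:vx, 9:vx, 10:tri, 14:tri, 15:vx, 16:vx, 17:vx, 18:tri, 19:tri, 20:tri, 21:tri
edges: (10,5,c); (10,6,c); (10,7,c); (10,9,ck); (14,6,c); (14,7,c); (14,9,c); (18,6,c); (18,15,c); (18,17,c); (19,7,c); (19,15,c); (19,16,c); (20,5,c); (20,16,c); (20,17,c); (21,15,c); (21,16,c); (21,17,c)


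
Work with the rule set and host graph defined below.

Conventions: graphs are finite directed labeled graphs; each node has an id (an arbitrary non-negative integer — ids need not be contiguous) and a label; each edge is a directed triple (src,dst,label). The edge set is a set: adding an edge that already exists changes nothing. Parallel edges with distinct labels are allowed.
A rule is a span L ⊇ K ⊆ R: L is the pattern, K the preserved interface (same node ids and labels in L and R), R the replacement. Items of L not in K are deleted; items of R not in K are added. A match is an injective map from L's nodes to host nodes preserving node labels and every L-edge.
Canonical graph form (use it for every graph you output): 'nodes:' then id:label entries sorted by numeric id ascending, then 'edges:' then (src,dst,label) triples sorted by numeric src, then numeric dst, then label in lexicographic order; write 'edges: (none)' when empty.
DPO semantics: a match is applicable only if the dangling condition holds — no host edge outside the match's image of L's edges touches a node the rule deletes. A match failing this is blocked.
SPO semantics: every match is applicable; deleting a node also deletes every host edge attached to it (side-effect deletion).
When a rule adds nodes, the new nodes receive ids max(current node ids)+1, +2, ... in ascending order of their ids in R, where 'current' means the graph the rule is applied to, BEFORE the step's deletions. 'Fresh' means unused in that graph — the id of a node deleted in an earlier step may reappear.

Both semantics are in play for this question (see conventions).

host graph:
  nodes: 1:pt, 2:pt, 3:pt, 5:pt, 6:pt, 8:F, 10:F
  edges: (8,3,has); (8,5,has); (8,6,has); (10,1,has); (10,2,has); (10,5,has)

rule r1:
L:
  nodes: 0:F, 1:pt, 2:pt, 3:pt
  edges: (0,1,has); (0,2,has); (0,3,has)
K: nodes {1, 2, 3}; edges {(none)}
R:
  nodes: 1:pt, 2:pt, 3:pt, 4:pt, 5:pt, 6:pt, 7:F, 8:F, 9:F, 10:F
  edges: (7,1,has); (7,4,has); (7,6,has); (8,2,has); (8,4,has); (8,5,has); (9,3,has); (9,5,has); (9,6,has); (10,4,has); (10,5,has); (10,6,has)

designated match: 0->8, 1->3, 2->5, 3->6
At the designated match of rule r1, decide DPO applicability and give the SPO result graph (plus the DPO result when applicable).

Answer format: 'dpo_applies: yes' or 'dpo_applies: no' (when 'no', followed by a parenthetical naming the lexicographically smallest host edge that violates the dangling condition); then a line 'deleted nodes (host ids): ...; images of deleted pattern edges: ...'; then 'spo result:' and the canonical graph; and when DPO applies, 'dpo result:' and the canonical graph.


dpo_applies: yes
deleted nodes (host ids): 8; images of deleted pattern edges: (8,3,has); (8,5,has); (8,6,has)
spo result:
nodes: 1:pt, 2:pt, 3:pt, 5:pt, 6:pt, 10:F, 11:pt, 12:pt, 13:pt, 14:F, 15:F, 16:F, 17:F
edges: (10,1,has); (10,2,has); (10,5,has); (14,3,has); (14,11,has); (14,13,has); (15,5,has); (15,11,has); (15,12,has); (16,6,has); (16,12,has); (16,13,has); (17,11,has); (17,12,has); (17,13,has)
dpo result:
nodes: 1:pt, 2:pt, 3:pt, 5:pt, 6:pt, 10:F, 11:pt, 12:pt, 13:pt, 14:F, 15:F, 16:F, 17:F
edges: (10,1,has); (10,2,has); (10,5,has); (14,3,has); (14,11,has); (14,13,has); (15,5,has); (15,11,has); (15,12,has); (16,6,has); (16,12,has); (16,13,has); (17,11,has); (17,12,has); (17,13,has)


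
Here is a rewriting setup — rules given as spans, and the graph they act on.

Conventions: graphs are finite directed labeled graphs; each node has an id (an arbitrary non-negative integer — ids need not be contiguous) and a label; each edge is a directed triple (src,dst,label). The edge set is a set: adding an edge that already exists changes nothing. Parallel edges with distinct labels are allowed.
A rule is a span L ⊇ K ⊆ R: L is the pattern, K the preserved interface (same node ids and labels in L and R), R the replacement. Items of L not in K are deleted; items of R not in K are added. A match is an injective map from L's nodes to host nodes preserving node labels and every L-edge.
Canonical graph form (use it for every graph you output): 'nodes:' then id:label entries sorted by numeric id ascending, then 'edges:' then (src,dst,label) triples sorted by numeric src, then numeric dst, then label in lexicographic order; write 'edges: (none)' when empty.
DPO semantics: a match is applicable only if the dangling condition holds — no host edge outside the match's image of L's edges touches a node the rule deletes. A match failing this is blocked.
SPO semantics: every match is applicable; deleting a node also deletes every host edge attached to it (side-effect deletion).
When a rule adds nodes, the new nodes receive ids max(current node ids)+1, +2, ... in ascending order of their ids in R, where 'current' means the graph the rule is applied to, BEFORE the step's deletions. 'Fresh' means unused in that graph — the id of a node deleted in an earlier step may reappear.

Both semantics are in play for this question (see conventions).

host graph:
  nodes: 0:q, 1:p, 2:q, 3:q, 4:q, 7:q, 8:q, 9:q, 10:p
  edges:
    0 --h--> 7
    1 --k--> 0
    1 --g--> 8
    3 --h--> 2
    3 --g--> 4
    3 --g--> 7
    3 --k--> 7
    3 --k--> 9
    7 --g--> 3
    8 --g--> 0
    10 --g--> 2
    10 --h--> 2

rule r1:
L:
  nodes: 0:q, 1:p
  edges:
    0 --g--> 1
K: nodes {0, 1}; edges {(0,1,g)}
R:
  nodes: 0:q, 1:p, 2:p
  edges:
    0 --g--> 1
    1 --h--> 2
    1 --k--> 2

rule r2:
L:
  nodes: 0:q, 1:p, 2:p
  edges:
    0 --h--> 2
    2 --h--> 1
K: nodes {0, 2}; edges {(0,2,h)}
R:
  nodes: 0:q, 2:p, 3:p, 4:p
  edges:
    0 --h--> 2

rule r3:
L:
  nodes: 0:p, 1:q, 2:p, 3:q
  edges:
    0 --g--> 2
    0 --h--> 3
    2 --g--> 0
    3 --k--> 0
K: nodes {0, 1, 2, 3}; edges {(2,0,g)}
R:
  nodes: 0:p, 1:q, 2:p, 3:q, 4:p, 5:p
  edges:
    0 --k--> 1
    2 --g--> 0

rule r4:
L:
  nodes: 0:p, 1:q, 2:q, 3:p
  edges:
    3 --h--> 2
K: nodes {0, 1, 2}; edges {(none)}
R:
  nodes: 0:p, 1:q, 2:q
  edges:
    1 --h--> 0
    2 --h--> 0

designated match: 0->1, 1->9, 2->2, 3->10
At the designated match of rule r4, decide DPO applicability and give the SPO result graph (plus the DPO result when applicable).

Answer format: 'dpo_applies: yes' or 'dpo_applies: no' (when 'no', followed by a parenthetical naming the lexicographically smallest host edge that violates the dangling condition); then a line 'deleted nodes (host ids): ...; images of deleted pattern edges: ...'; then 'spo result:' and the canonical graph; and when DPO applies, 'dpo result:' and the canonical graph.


dpo_applies: no
(the rule deletes node 10, which keeps host edge (10,2,g) outside the match image — the dangling condition fails, DPO blocks; SPO proceeds and side-deletes such edges)
deleted nodes (host ids): 10; images of deleted pattern edges: (10,2,h)
spo result:
nodes: 0:q, 1:p, 2:q, 3:q, 4:q, 7:q, 8:q, 9:q
edges: (0,7,h); (1,0,k); (1,8,g); (2,1,h); (3,2,h); (3,4,g); (3,7,g); (3,7,k); (3,9,k); (7,3,g); (8,0,g); (9,1,h)


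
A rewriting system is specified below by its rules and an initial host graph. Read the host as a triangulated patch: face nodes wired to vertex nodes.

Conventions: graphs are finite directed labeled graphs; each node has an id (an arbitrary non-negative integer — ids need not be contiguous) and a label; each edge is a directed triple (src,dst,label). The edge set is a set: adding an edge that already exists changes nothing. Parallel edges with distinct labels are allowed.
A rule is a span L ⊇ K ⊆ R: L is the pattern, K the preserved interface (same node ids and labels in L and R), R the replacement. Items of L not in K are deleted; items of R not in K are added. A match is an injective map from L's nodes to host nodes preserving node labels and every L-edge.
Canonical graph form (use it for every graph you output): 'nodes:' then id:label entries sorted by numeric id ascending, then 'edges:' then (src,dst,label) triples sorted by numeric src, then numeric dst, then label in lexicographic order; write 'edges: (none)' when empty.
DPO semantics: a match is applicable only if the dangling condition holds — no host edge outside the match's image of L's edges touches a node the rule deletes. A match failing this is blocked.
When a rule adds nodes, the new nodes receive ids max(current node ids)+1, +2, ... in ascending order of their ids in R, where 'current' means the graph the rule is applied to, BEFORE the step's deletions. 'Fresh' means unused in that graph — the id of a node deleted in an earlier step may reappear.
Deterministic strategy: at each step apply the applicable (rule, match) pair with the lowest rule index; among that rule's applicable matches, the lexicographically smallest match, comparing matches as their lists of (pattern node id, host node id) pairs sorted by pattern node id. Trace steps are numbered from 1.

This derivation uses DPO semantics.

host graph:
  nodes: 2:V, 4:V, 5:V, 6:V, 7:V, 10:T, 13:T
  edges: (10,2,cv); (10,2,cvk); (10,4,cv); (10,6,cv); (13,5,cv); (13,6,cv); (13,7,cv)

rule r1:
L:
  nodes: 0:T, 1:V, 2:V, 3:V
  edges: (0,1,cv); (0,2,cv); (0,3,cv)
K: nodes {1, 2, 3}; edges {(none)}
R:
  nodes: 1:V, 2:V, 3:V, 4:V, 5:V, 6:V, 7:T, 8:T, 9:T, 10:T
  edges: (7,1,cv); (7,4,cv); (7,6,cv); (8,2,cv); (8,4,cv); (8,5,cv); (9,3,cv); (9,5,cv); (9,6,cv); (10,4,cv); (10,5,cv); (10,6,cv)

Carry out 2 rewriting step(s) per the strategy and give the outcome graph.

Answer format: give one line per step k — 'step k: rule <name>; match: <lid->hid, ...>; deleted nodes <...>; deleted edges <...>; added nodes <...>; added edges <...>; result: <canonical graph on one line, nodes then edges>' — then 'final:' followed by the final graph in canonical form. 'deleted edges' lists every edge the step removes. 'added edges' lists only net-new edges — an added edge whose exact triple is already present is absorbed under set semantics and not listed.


step 1: rule r1; match: 0->13, 1->5, 2->6, 3->7; deleted nodes 13; deleted edges (13,5,cv); (13,6,cv); (13,7,cv); added nodes 14, 15, 16, 17, 18, 19, 20; added edges (17,5,cv); (17,14,cv); (17,16,cv); (18,6,cv); (18,14,cv); (18,15,cv); (19,7,cv); (19,15,cv); (19,16,cv); (20,14,cv); (20,15,cv); (20,16,cv); result: nodes: 2:V, 4:V, 5:V, 6:V, 7:V, 10:T, 14:V, 15:V, 16:V, 17:T, 18:T, 19:T, 20:T edges: (10,2,cv); (10,2,cvk); (10,4,cv); (10,6,cv); (17,5,cv); (17,14,cv); (17,16,cv); (18,6,cv); (18,14,cv); (18,15,cv); (19,7,cv); (19,15,cv); (19,16,cv); (20,14,cv); (20,15,cv); (20,16,cv)
step 2: rule r1; match: 0->17, 1->5, 2->14, 3->16; deleted nodes 17; deleted edges (17,5,cv); (17,14,cv); (17,16,cv); added nodes 21, 22, 23, 24, 25, 26, 27; added edges (24,5,cv); (24,21,cv); (24,23,cv); (25,14,cv); (25,21,cv); (25,22,cv); (26,16,cv); (26,22,cv); (26,23,cv); (27,21,cv); (27,22,cv); (27,23,cv); result: nodes: 2:V, 4:V, 5:V, 6:V, 7:V, 10:T, 14:V, 15:V, 16:V, 18:T, 19:T, 20:T, 21:V, 22:V, 23:V, 24:T, 25:T, 26:T, 27:T edges: (10,2,cv); (10,2,cvk); (10,4,cv); (10,6,cv); (18,6,cv); (18,14,cv); (18,15,cv); (19,7,cv); (19,15,cv); (19,16,cv); (20,14,cv); (20,15,cv); (20,16,cv); (24,5,cv); (24,21,cv); (24,23,cv); (25,14,cv); (25,21,cv); (25,22,cv); (26,16,cv); (26,22,cv); (26,23,cv); (27,21,cv); (27,22,cv); (27,23,cv)
final:
nodes: 2:V, 4:V, 5:V, 6:V, 7:V, 10:T, 14:V, 15:V, 16:V, 18:T, 19:T, 20:T, 21:V, 22:V, 23:V, 24:T, 25:T, 26:T, 27:T
edges: (10,2,cv); (10,2,cvk); (10,4,cv); (10,6,cv); (18,6,cv); (18,14,cv); (18,15,cv); (19,7,cv); (19,15,cv); (19,16,cv); (20,14,cv); (20,15,cv); (20,16,cv); (24,5,cv); (24,21,cv); (24,23,cv); (25,14,cv); (25,21,cv); (25,22,cv); (26,16,cv); (26,22,cv); (26,23,cv); (27,21,cv); (27,22,cv); (27,23,cv)


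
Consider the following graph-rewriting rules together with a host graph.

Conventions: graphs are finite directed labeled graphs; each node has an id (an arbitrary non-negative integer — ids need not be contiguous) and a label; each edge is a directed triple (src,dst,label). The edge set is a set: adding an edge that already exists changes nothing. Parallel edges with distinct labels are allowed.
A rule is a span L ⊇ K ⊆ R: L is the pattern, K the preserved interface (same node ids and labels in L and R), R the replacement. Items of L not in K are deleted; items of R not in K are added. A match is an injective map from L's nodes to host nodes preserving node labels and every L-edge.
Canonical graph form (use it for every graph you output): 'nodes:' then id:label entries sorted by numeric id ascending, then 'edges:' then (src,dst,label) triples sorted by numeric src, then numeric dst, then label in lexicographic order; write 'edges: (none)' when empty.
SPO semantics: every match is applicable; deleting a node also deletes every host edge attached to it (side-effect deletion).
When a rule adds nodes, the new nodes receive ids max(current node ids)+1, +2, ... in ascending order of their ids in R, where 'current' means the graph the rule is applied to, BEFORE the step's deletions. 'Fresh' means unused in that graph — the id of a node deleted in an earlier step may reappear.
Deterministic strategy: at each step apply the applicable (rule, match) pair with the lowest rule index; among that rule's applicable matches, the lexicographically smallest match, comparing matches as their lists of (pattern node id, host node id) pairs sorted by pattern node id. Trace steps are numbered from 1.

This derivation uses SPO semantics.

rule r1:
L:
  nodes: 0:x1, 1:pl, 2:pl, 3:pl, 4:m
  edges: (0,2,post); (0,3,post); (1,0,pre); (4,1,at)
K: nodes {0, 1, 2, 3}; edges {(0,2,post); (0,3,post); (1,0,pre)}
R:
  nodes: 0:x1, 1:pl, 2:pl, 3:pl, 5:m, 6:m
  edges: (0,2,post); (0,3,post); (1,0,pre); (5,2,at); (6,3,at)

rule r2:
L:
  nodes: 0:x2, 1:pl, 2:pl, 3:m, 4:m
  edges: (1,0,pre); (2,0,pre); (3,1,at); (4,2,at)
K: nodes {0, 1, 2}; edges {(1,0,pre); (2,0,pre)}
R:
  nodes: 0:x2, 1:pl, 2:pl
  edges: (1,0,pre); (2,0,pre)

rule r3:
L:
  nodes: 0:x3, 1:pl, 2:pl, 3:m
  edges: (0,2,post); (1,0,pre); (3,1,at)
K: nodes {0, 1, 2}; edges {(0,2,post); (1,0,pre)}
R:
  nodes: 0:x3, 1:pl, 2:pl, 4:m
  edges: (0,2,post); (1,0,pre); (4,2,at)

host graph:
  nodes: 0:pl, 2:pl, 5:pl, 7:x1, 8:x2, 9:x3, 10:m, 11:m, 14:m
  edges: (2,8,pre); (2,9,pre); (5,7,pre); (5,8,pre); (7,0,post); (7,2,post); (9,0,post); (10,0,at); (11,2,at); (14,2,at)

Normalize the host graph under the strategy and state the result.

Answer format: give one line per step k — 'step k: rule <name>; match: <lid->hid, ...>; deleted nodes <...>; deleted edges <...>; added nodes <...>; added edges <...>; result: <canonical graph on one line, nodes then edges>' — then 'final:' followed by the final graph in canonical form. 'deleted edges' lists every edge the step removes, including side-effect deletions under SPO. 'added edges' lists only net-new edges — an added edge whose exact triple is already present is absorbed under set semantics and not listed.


step 1: rule r3; match: 0->9, 1->2, 2->0, 3->11; deleted nodes 11; deleted edges (11,2,at); added nodes 15; added edges (15,0,at); result: nodes: 0:pl, 2:pl, 5:pl, 7:x1, 8:x2, 9:x3, 10:m, 14:m, 15:m edges: (2,8,pre); (2,9,pre); (5,7,pre); (5,8,pre); (7,0,post); (7,2,post); (9,0,post); (10,0,at); (14,2,at); (15,0,at)
step 2: rule r3; match: 0->9, 1->2, 2->0, 3->14; deleted nodes 14; deleted edges (14,2,at); added nodes 16; added edges (16,0,at); result: nodes: 0:pl, 2:pl, 5:pl, 7:x1, 8:x2, 9:x3, 10:m, 15:m, 16:m edges: (2,8,pre); (2,9,pre); (5,7,pre); (5,8,pre); (7,0,post); (7,2,post); (9,0,post); (10,0,at); (15,0,at); (16,0,at)
final:
nodes: 0:pl, 2:pl, 5:pl, 7:x1, 8:x2, 9:x3, 10:m, 15:m, 16:m
edges: (2,8,pre); (2,9,pre); (5,7,pre); (5,8,pre); (7,0,post); (7,2,post); (9,0,post); (10,0,at); (15,0,at); (16,0,at)


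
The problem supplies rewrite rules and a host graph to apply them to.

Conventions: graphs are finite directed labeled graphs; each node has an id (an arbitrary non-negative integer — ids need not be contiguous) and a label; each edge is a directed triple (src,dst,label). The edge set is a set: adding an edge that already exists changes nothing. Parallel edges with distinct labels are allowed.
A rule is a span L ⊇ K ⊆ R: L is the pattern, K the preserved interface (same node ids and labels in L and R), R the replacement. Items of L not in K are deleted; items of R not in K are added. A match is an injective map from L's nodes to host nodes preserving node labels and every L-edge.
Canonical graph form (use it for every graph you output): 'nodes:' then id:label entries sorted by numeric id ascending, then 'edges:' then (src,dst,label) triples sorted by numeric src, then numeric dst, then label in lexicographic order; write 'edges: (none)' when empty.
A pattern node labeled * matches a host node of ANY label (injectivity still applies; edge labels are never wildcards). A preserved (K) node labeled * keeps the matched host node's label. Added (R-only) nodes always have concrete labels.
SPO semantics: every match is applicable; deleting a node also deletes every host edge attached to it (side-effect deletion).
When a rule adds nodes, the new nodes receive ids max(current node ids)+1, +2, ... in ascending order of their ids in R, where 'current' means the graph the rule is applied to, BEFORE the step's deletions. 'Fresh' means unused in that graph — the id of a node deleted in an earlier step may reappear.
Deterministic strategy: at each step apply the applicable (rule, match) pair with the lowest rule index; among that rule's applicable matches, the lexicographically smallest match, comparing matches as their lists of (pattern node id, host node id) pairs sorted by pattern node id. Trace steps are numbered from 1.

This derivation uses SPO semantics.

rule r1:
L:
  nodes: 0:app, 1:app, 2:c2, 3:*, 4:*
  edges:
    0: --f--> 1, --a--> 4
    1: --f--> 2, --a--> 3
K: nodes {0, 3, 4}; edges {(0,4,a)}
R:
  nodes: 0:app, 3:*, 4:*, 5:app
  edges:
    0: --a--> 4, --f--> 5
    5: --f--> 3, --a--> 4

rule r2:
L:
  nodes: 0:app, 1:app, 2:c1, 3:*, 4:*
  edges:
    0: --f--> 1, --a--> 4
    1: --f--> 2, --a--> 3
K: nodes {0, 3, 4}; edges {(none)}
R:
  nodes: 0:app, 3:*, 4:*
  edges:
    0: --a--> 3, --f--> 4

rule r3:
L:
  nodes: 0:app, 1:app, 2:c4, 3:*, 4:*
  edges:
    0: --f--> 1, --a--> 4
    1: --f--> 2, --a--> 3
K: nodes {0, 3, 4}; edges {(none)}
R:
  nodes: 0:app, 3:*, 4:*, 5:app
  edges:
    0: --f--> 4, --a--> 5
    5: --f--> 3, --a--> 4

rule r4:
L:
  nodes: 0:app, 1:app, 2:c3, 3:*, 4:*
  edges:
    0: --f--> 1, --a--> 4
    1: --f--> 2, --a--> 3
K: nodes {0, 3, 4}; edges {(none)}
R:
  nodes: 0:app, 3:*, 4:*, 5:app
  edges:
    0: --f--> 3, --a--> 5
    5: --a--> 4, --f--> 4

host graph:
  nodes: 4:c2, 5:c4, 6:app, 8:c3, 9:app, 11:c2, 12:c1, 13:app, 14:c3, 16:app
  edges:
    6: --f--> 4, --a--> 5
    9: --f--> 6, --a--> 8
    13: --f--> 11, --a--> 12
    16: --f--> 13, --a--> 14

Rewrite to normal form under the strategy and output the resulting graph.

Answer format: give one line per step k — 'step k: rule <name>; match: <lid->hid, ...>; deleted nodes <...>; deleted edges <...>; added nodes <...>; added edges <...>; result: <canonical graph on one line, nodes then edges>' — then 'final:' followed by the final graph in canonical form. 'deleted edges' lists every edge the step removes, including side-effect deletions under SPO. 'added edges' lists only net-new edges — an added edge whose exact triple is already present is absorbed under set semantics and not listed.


step 1: rule r1; match: 0->9, 1->6, 2->4, 3->5, 4->8; deleted nodes 4, 6; deleted edges (6,4,f); (6,5,a); (9,6,f); added nodes 17; added edges (9,17,f); (17,5,f); (17,8,a); result: nodes: 5:c4, 8:c3, 9:app, 11:c2, 12:c1, 13:app, 14:c3, 16:app, 17:app edges: (9,8,a); (9,17,f); (13,11,f); (13,12,a); (16,13,f); (16,14,a); (17,5,f); (17,8,a)
step 2: rule r1; match: 0->16, 1->13, 2->11, 3->12, 4->14; deleted nodes 11, 13; deleted edges (13,11,f); (13,12,a); (16,13,f); added nodes 18; added edges (16,18,f); (18,12,f); (18,14,a); result: nodes: 5:c4, 8:c3, 9:app, 12:c1, 14:c3, 16:app, 17:app, 18:app edges: (9,8,a); (9,17,f); (16,14,a); (16,18,f); (17,5,f); (17,8,a); (18,12,f); (18,14,a)
final:
nodes: 5:c4, 8:c3, 9:app, 12:c1, 14:c3, 16:app, 17:app, 18:app
edges: (9,8,a); (9,17,f); (16,14,a); (16,18,f); (17,5,f); (17,8,a); (18,12,f); (18,14,a)


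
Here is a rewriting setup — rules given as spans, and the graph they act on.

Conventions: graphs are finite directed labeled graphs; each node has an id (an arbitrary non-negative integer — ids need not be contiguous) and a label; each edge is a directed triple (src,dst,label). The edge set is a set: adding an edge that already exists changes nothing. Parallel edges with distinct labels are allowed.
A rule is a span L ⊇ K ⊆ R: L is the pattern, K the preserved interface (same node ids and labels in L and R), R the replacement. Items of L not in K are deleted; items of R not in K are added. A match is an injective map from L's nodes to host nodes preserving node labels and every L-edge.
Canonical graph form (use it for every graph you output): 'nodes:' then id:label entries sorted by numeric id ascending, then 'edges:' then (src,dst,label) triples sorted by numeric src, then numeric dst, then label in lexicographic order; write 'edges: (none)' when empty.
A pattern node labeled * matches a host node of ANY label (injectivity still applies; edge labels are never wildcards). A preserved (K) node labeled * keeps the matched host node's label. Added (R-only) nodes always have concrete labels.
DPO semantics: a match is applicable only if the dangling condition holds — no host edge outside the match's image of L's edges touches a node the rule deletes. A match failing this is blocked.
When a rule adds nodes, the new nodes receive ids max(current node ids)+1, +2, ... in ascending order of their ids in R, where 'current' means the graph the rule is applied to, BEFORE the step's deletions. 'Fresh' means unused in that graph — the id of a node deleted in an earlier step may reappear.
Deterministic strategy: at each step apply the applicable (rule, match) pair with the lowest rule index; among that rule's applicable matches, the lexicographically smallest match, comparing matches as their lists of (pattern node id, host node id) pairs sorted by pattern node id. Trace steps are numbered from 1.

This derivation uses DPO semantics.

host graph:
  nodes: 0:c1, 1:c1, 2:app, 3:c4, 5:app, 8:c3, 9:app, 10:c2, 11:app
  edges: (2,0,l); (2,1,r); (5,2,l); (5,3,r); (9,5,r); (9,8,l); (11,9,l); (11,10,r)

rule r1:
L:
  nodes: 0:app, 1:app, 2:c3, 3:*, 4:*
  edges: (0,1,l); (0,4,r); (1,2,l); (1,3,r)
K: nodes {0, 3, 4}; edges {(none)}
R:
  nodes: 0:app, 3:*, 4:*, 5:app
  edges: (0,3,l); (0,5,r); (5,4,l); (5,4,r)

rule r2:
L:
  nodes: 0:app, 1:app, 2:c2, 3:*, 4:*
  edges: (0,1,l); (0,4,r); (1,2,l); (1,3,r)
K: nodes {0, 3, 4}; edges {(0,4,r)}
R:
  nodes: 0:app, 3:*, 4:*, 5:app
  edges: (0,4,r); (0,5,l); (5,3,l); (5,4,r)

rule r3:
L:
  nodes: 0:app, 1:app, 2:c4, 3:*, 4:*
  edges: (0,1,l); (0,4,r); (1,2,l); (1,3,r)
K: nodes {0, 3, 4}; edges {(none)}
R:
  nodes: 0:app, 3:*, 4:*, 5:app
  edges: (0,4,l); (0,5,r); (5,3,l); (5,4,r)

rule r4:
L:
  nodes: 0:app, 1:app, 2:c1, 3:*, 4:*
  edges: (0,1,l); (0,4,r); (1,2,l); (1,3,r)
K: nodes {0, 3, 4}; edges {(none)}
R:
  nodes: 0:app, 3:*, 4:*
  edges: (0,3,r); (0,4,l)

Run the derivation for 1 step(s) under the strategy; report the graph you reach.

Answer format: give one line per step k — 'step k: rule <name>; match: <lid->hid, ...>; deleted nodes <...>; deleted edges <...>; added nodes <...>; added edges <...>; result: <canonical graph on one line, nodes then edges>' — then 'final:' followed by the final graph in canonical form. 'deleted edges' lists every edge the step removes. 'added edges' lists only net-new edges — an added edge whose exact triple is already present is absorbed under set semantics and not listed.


step 1: rule r1; match: 0->11, 1->9, 2->8, 3->5, 4->10; deleted nodes 8, 9; deleted edges (9,5,r); (9,8,l); (11,9,l); (11,10,r); added nodes 12; added edges (11,5,l); (11,12,r); (12,10,l); (12,10,r); result: nodes: 0:c1, 1:c1, 2:app, 3:c4, 5:app, 10:c2, 11:app, 12:app edges: (2,0,l); (2,1,r); (5,2,l); (5,3,r); (11,5,l); (11,12,r); (12,10,l); (12,10,r)
final:
nodes: 0:c1, 1:c1, 2:app, 3:c4, 5:app, 10:c2, 11:app, 12:app
edges: (2,0,l); (2,1,r); (5,2,l); (5,3,r); (11,5,l); (11,12,r); (12,10,l); (12,10,r)


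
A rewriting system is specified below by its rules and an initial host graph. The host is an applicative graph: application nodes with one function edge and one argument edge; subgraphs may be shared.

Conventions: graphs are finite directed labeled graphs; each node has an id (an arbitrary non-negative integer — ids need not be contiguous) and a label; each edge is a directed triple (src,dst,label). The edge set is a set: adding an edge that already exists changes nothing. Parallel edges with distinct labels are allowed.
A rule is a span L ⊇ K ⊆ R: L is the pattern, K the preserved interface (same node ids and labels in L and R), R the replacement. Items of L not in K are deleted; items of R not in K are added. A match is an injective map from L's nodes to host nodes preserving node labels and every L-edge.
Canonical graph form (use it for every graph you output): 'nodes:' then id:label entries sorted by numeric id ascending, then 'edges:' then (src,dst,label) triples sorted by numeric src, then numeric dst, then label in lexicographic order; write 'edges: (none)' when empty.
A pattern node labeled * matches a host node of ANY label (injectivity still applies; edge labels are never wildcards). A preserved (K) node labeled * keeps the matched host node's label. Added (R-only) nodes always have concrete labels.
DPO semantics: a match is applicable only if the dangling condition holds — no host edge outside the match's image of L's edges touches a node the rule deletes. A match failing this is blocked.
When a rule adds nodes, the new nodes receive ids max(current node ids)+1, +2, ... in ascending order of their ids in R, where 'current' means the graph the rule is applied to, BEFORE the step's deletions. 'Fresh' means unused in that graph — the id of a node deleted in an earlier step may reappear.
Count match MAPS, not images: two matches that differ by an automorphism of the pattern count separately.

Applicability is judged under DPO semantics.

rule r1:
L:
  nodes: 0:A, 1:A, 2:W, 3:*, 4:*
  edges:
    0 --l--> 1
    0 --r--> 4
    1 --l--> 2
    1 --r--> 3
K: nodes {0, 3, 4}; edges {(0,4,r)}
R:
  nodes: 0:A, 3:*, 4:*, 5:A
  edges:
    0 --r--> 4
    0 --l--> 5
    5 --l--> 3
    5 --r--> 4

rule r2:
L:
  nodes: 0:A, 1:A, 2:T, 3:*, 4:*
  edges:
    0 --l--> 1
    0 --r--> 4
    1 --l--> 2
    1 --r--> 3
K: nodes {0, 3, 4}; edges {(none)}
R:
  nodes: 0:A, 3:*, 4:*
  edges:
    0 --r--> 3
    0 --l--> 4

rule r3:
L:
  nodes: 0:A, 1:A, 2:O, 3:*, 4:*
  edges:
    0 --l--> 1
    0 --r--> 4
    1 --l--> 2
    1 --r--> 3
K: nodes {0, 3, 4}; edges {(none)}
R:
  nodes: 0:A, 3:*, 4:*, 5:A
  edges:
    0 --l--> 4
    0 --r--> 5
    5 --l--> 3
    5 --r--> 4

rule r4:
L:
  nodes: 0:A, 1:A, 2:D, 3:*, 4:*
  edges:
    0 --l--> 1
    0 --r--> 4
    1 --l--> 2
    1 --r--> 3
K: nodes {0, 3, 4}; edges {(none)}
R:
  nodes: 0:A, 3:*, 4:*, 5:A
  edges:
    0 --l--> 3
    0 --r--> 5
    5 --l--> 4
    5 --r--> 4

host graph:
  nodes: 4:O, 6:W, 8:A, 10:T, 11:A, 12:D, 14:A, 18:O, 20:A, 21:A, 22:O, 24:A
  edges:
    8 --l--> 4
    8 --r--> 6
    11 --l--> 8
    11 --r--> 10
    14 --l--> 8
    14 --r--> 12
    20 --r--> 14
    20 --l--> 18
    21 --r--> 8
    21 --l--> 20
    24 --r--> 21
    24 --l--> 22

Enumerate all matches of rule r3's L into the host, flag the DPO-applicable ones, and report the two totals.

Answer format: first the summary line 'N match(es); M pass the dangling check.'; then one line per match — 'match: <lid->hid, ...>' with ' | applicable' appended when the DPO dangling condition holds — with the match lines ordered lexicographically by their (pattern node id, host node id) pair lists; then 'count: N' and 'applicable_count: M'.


3 match(es); 1 pass the dangling check.
match: 0->11, 1->8, 2->4, 3->6, 4->10
match: 0->14, 1->8, 2->4, 3->6, 4->12
match: 0->21, 1->20, 2->18, 3->14, 4->8 | applicable
count: 3
applicable_count: 1


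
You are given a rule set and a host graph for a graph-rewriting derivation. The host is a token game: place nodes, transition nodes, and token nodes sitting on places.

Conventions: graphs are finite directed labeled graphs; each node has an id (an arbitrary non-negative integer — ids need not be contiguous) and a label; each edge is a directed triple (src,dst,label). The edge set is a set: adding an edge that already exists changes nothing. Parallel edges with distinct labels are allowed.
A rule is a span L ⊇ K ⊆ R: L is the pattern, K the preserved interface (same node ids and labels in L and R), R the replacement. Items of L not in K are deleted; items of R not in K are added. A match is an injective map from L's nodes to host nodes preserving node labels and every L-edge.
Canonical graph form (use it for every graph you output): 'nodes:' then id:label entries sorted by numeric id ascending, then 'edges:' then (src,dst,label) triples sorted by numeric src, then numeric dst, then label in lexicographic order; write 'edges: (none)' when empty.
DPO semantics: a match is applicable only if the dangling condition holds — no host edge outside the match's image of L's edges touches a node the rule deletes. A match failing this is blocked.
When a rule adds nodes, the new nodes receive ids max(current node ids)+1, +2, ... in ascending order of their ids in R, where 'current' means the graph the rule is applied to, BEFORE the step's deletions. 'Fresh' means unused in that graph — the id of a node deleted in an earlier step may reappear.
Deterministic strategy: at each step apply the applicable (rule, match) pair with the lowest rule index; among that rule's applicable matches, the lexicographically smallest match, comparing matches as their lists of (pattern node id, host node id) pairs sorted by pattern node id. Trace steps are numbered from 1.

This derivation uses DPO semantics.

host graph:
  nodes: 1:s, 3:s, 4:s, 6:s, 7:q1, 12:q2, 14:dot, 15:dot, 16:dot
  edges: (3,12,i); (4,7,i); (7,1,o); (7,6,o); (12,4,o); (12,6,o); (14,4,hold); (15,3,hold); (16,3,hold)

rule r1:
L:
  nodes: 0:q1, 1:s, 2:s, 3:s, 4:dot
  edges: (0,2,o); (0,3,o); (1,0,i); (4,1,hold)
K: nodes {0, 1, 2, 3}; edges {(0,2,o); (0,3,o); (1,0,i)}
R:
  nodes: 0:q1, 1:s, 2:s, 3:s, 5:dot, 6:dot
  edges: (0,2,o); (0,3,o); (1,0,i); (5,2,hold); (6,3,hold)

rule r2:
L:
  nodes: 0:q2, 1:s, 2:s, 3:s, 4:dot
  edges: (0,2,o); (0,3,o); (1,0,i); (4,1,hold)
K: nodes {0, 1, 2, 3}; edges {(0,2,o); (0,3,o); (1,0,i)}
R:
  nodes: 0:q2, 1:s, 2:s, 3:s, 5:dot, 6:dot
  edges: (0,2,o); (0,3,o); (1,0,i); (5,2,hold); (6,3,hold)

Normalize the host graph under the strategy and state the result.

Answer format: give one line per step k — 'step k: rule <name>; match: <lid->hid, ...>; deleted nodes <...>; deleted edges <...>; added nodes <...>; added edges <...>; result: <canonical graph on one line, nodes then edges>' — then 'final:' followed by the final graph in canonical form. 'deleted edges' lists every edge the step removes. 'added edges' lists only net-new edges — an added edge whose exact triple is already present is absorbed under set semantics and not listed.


step 1: rule r1; match: 0->7, 1->4, 2->1, 3->6, 4->14; deleted nodes 14; deleted edges (14,4,hold); added nodes 17, 18; added edges (17,1,hold); (18,6,hold); result: nodes: 1:s, 3:s, 4:s, 6:s, 7:q1, 12:q2, 15:dot, 16:dot, 17:dot, 18:dot edges: (3,12,i); (4,7,i); (7,1,o); (7,6,o); (12,4,o); (12,6,o); (15,3,hold); (16,3,hold); (17,1,hold); (18,6,hold)
step 2: rule r2; match: 0->12, 1->3, 2->4, 3->6, 4->15; deleted nodes 15; deleted edges (15,3,hold); added nodes 19, 20; added edges (19,4,hold); (20,6,hold); result: nodes: 1:s, 3:s, 4:s, 6:s, 7:q1, 12:q2, 16:dot, 17:dot, 18:dot, 19:dot, 20:dot edges: (3,12,i); (4,7,i); (7,1,o); (7,6,o); (12,4,o); (12,6,o); (16,3,hold); (17,1,hold); (18,6,hold); (19,4,hold); (20,6,hold)
step 3: rule r1; match: 0->7, 1->4, 2->1, 3->6, 4->19; deleted nodes 19; deleted edges (19,4,hold); added nodes 21, 22; added edges (21,1,hold); (22,6,hold); result: nodes: 1:s, 3:s, 4:s, 6:s, 7:q1, 12:q2, 16:dot, 17:dot, 18:dot, 20:dot, 21:dot, 22:dot edges: (3,12,i); (4,7,i); (7,1,o); (7,6,o); (12,4,o); (12,6,o); (16,3,hold); (17,1,hold); (18,6,hold); (20,6,hold); (21,1,hold); (22,6,hold)
step 4: rule r2; match: 0->12, 1->3, 2->4, 3->6, 4->16; deleted nodes 16; deleted edges (16,3,hold); added nodes 23, 24; added edges (23,4,hold); (24,6,hold); result: nodes: 1:s, 3:s, 4:s, 6:s, 7:q1, 12:q2, 17:dot, 18:dot, 20:dot, 21:dot, 22:dot, 23:dot, 24:dot edges: (3,12,i); (4,7,i); (7,1,o); (7,6,o); (12,4,o); (12,6,o); (17,1,hold); (18,6,hold); (20,6,hold); (21,1,hold); (22,6,hold); (23,4,hold); (24,6,hold)
step 5: rule r1; match: 0->7, 1->4, 2->1, 3->6, 4->23; deleted nodes 23; deleted edges (23,4,hold); added nodes 25, 26; added edges (25,1,hold); (26,6,hold); result: nodes: 1:s, 3:s, 4:s, 6:s, 7:q1, 12:q2, 17:dot, 18:dot, 20:dot, 21:dot, 22:dot, 24:dot, 25:dot, 26:dot edges: (3,12,i); (4,7,i); (7,1,o); (7,6,o); (12,4,o); (12,6,o); (17,1,hold); (18,6,hold); (20,6,hold); (21,1,hold); (22,6,hold); (24,6,hold); (25,1,hold); (26,6,hold)
final:
nodes: 1:s, 3:s, 4:s, 6:s, 7:q1, 12:q2, 17:dot, 18:dot, 20:dot, 21:dot, 22:dot, 24:dot, 25:dot, 26:dot
edges: (3,12,i); (4,7,i); (7,1,o); (7,6,o); (12,4,o); (12,6,o); (17,1,hold); (18,6,hold); (20,6,hold); (21,1,hold); (22,6,hold); (24,6,hold); (25,1,hold); (26,6,hold)


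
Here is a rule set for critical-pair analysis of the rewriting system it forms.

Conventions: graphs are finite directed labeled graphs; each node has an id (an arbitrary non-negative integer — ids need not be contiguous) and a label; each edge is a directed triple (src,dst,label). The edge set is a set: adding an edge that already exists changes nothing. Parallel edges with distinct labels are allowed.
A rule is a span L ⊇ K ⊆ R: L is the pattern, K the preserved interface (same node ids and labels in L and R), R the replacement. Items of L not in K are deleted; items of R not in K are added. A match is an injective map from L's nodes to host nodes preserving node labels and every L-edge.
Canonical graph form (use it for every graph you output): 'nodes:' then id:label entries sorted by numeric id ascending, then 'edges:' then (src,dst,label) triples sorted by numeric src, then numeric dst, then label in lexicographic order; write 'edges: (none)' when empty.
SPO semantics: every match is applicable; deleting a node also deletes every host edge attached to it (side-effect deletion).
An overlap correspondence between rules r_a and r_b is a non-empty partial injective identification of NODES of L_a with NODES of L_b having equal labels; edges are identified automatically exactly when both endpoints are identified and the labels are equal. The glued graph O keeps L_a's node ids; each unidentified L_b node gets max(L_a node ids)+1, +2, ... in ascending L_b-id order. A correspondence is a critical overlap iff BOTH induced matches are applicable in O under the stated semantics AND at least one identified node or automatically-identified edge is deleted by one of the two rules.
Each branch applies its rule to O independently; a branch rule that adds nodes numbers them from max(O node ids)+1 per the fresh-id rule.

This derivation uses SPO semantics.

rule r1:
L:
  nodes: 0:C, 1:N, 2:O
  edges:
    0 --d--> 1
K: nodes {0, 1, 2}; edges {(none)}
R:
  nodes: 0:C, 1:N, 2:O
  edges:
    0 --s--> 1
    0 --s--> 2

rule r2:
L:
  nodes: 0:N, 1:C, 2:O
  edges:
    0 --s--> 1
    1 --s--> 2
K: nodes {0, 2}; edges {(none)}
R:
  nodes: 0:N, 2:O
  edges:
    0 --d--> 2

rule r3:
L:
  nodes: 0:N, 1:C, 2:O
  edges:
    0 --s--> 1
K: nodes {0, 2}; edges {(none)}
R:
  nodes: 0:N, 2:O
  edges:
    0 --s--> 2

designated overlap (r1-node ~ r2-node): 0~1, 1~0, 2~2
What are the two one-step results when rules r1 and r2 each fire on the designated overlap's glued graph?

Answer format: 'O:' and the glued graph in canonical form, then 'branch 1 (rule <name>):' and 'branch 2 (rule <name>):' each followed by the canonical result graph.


O:
nodes: 0:C, 1:N, 2:O
edges: (0,1,d); (0,2,s); (1,0,s)
branch 1 (rule r1):
nodes: 0:C, 1:N, 2:O
edges: (0,1,s); (0,2,s); (1,0,s)
branch 2 (rule r2):
nodes: 1:N, 2:O
edges: (1,2,d)


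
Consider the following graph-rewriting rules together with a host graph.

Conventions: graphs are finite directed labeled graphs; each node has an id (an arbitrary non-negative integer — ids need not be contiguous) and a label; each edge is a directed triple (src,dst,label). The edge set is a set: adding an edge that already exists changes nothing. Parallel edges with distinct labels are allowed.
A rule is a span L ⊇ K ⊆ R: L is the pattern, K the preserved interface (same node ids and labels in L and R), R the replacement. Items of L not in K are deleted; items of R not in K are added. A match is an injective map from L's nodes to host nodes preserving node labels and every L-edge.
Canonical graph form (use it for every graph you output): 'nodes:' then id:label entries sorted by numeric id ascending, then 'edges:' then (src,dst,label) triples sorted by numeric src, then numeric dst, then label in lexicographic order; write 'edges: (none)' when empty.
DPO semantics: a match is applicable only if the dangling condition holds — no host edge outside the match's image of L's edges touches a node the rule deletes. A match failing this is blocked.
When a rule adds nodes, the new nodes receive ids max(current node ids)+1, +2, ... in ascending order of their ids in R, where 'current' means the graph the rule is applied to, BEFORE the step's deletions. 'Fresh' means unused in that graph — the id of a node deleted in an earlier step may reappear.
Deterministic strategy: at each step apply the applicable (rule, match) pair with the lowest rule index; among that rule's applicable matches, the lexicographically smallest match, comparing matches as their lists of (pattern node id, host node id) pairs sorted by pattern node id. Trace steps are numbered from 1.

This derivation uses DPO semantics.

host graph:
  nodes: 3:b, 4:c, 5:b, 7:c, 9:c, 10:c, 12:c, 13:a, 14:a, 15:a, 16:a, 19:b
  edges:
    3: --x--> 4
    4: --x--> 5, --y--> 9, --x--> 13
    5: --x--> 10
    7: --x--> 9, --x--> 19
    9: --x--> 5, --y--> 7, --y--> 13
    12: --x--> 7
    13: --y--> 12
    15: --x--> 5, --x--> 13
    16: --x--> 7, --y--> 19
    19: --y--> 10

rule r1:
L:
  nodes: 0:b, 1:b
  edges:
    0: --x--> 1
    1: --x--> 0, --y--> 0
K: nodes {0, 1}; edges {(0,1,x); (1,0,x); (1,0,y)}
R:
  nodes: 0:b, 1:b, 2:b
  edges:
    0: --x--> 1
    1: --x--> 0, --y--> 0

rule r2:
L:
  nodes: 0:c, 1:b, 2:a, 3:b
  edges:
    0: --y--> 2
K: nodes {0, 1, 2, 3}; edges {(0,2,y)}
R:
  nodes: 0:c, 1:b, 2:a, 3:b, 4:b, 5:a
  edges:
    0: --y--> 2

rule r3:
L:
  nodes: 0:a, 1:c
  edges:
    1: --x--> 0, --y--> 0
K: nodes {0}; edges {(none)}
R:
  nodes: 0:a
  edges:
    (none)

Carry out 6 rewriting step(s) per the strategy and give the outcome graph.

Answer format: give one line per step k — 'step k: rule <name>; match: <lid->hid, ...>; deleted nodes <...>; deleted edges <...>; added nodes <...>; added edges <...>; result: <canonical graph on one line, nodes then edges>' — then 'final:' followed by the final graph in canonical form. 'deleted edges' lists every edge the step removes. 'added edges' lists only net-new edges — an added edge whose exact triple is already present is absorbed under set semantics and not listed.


step 1: rule r2; match: 0->9, 1->3, 2->13, 3->5; deleted nodes (none); deleted edges (none); added nodes 20, 21; added edges (none); result: nodes: 3:b, 4:c, 5:b, 7:c, 9:c, 10:c, 12:c, 13:a, 14:a, 15:a, 16:a, 19:b, 20:b, 21:a edges: (3,4,x); (4,5,x); (4,9,y); (4,13,x); (5,10,x); (7,9,x); (7,19,x); (9,5,x); (9,7,y); (9,13,y); (12,7,x); (13,12,y); (15,5,x); (15,13,x); (16,7,x); (16,19,y); (19,10,y)
step 2: rule r2; match: 0->9, 1->3, 2->13, 3->5; deleted nodes (none); deleted edges (none); added nodes 22, 23; added edges (none); result: nodes: 3:b, 4:c, 5:b, 7:c, 9:c, 10:c, 12:c, 13:a, 14:a, 15:a, 16:a, 19:b, 20:b, 21:a, 22:b, 23:a edges: (3,4,x); (4,5,x); (4,9,y); (4,13,x); (5,10,x); (7,9,x); (7,19,x); (9,5,x); (9,7,y); (9,13,y); (12,7,x); (13,12,y); (15,5,x); (15,13,x); (16,7,x); (16,19,y); (19,10,y)
step 3: rule r2; match: 0->9, 1->3, 2->13, 3->5; deleted nodes (none); deleted edges (none); added nodes 24, 25; added edges (none); result: nodes: 3:b, 4:c, 5:b, 7:c, 9:c, 10:c, 12:c, 13:a, 14:a, 15:a, 16:a, 19:b, 20:b, 21:a, 22:b, 23:a, 24:b, 25:a edges: (3,4,x); (4,5,x); (4,9,y); (4,13,x); (5,10,x); (7,9,x); (7,19,x); (9,5,x); (9,7,y); (9,13,y); (12,7,x); (13,12,y); (15,5,x); (15,13,x); (16,7,x); (16,19,y); (19,10,y)
step 4: rule r2; match: 0->9, 1->3, 2->13, 3->5; deleted nodes (none); deleted edges (none); added nodes 26, 27; added edges (none); result: nodes: 3:b, 4:c, 5:b, 7:c, 9:c, 10:c, 12:c, 13:a, 14:a, 15:a, 16:a, 19:b, 20:b, 21:a, 22:b, 23:a, 24:b, 25:a, 26:b, 27:a edges: (3,4,x); (4,5,x); (4,9,y); (4,13,x); (5,10,x); (7,9,x); (7,19,x); (9,5,x); (9,7,y); (9,13,y); (12,7,x); (13,12,y); (15,5,x); (15,13,x); (16,7,x); (16,19,y); (19,10,y)
step 5: rule r2; match: 0->9, 1->3, 2->13, 3->5; deleted nodes (none); deleted edges (none); added nodes 28, 29; added edges (none); result: nodes: 3:b, 4:c, 5:b, 7:c, 9:c, 10:c, 12:c, 13:a, 14:a, 15:a, 16:a, 19:b, 20:b, 21:a, 22:b, 23:a, 24:b, 25:a, 26:b, 27:a, 28:b, 29:a edges: (3,4,x); (4,5,x); (4,9,y); (4,13,x); (5,10,x); (7,9,x); (7,19,x); (9,5,x); (9,7,y); (9,13,y); (12,7,x); (13,12,y); (15,5,x); (15,13,x); (16,7,x); (16,19,y); (19,10,y)
step 6: rule r2; match: 0->9, 1->3, 2->13, 3->5; deleted nodes (none); deleted edges (none); added nodes 30, 31; added edges (none); result: nodes: 3:b, 4:c, 5:b, 7:c, 9:c, 10:c, 12:c, 13:a, 14:a, 15:a, 16:a, 19:b, 20:b, 21:a, 22:b, 23:a, 24:b, 25:a, 26:b, 27:a, 28:b, 29:a, 30:b, 31:a edges: (3,4,x); (4,5,x); (4,9,y); (4,13,x); (5,10,x); (7,9,x); (7,19,x); (9,5,x); (9,7,y); (9,13,y); (12,7,x); (13,12,y); (15,5,x); (15,13,x); (16,7,x); (16,19,y); (19,10,y)
final:
nodes: 3:b, 4:c, 5:b, 7:c, 9:c, 10:c, 12:c, 13:a, 14:a, 15:a, 16:a, 19:b, 20:b, 21:a, 22:b, 23:a, 24:b, 25:a, 26:b, 27:a, 28:b, 29:a, 30:b, 31:a
edges: (3,4,x); (4,5,x); (4,9,y); (4,13,x); (5,10,x); (7,9,x); (7,19,x); (9,5,x); (9,7,y); (9,13,y); (12,7,x); (13,12,y); (15,5,x); (15,13,x); (16,7,x); (16,19,y); (19,10,y)
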